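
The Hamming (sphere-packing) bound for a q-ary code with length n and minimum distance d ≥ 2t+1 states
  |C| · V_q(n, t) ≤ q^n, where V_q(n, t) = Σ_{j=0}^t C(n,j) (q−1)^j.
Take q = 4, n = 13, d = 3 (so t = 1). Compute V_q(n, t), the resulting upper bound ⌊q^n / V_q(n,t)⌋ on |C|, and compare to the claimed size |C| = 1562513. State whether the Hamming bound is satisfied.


V_q(n, t) = 40, q^n = 67108864, Hamming bound = 1677721, |C| = 1562513 ≤ bound (satisfied).

Step 1: Compute V_q(n, t) = Σ_{j=0}^1 C(n, j) (q−1)^j.
  j = 0: C(13,0)·(3)^0 = 1·1 = 1.
  j = 1: C(13,1)·(3)^1 = 13·3 = 39.
  V_q(n, t) = 1 + 39 = 40.
Step 2: q^n = 4^13 = 67108864.
Step 3: Hamming bound ⌊q^n / V_q(n,t)⌋ = ⌊67108864/40⌋ = 1677721.
Step 4: Compare |C| = 1562513 to 1677721: satisfied.
The claimed |C| lies below the Hamming bound.


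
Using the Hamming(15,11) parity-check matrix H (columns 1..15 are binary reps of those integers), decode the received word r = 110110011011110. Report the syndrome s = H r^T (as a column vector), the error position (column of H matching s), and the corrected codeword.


s = (0, 1, 1, 1)^T, error position = 7, corrected codeword c = 110110111011110

Compute s = H r^T mod 2 one row at a time:
  s_1 = 1 + 1 + 0 + 1 + 1 + 1 + 1 + 0 = 6 ≡ 0 (mod 2).
  s_2 = 1 + 1 + 0 + 0 + 1 + 1 + 1 + 0 = 5 ≡ 1 (mod 2).
  s_3 = 1 + 0 + 0 + 0 + 0 + 1 + 1 + 0 = 3 ≡ 1 (mod 2).
  s_4 = 1 + 0 + 1 + 0 + 1 + 1 + 1 + 0 = 5 ≡ 1 (mod 2).
s = (0, 1, 1, 1)^T — this equals column 7 of H (binary 0111), so error is at position 7.
Correct: flip bit 7 of r = 110110011011110 to get c = 110110111011110.


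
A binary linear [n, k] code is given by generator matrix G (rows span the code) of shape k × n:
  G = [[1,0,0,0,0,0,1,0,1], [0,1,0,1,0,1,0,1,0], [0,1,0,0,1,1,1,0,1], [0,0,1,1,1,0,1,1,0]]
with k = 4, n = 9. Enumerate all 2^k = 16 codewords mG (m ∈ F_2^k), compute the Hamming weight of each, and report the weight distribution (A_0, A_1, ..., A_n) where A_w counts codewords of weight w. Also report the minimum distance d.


Weight distribution: A_0 = 1, A_2 = 1, A_3 = 2, A_4 = 3, A_5 = 4, A_6 = 3, A_7 = 2. Minimum distance d = 2.

Enumerate all 2^4 = 16 messages m ∈ F_2^4.
For each, compute codeword c = mG in F_2^9, then tally its weight.
  m = 0000 → c = 000000000, weight = 0.
  m = 1000 → c = 100000101, weight = 3.
  m = 0100 → c = 010101010, weight = 4.
  m = 1100 → c = 110101111, weight = 7.
  m = 0010 → c = 010011101, weight = 5.
  m = 1010 → c = 110011000, weight = 4.
  m = 0110 → c = 000110111, weight = 5.
  m = 1110 → c = 100110010, weight = 4.
  m = 0001 → c = 001110110, weight = 5.
  m = 1001 → c = 101110011, weight = 6.
  m = 0101 → c = 011011100, weight = 5.
  m = 1101 → c = 111011001, weight = 6.
  m = 0011 → c = 011101011, weight = 6.
  m = 1011 → c = 111101110, weight = 7.
  m = 0111 → c = 001000001, weight = 2.
  m = 1111 → c = 101000100, weight = 3.
Tally weights:
  weight 0: 1 codewords.
  weight 2: 1 codewords.
  weight 3: 2 codewords.
  weight 4: 3 codewords.
  weight 5: 4 codewords.
  weight 6: 3 codewords.
  weight 7: 2 codewords.
Minimum distance d = smallest w > 0 with A_w > 0 = 2.
Sanity: Σ A_w = 16 = 2^4 = 16 ✓.


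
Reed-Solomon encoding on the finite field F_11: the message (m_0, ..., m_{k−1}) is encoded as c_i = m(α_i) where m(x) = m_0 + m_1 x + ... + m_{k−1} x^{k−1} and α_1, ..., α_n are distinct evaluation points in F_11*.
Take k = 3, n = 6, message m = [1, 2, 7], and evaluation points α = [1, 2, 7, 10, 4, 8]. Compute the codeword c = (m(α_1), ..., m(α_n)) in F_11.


c = [10, 0, 6, 6, 0, 3]

Message polynomial: m(x) = 1 + 2·x + 7·x^2 (mod 11).
For each evaluation point α_i, compute m(α_i) mod 11:
  α_1 = 1: Horner steps 7 → 9 → 10, so m(1) = 10.
  α_2 = 2: Horner steps 7 → 5 → 0, so m(2) = 0.
  α_3 = 7: Horner steps 7 → 7 → 6, so m(7) = 6.
  α_4 = 10: Horner steps 7 → 6 → 6, so m(10) = 6.
  α_5 = 4: Horner steps 7 → 8 → 0, so m(4) = 0.
  α_6 = 8: Horner steps 7 → 3 → 3, so m(8) = 3.
Codeword c = [10, 0, 6, 6, 0, 3] ∈ F_11^6.


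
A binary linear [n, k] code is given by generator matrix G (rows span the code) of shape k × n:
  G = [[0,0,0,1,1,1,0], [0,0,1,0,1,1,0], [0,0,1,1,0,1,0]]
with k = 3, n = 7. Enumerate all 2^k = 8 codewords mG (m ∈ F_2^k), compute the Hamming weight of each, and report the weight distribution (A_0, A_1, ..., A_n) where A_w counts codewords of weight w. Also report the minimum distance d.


Weight distribution: A_0 = 1, A_1 = 1, A_2 = 3, A_3 = 3. Minimum distance d = 1.

Enumerate all 2^3 = 8 messages m ∈ F_2^3.
For each, compute codeword c = mG in F_2^7, then tally its weight.
  m = 000 → c = 0000000, weight = 0.
  m = 100 → c = 0001110, weight = 3.
  m = 010 → c = 0010110, weight = 3.
  m = 110 → c = 0011000, weight = 2.
  m = 001 → c = 0011010, weight = 3.
  m = 101 → c = 0010100, weight = 2.
  m = 011 → c = 0001100, weight = 2.
  m = 111 → c = 0000010, weight = 1.
Tally weights:
  weight 0: 1 codewords.
  weight 1: 1 codewords.
  weight 2: 3 codewords.
  weight 3: 3 codewords.
Minimum distance d = smallest w > 0 with A_w > 0 = 1.
Sanity: Σ A_w = 8 = 2^3 = 8 ✓.


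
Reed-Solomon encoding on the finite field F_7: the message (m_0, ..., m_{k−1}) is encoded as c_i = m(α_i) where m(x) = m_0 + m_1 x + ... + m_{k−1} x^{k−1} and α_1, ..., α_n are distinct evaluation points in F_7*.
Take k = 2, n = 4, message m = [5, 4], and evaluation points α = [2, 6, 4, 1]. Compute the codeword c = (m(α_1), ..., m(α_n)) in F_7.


c = [6, 1, 0, 2]

Message polynomial: m(x) = 5 + 4·x (mod 7).
For each evaluation point α_i, compute m(α_i) mod 7:
  α_1 = 2: Horner steps 4 → 6, so m(2) = 6.
  α_2 = 6: Horner steps 4 → 1, so m(6) = 1.
  α_3 = 4: Horner steps 4 → 0, so m(4) = 0.
  α_4 = 1: Horner steps 4 → 2, so m(1) = 2.
Codeword c = [6, 1, 0, 2] ∈ F_7^4.


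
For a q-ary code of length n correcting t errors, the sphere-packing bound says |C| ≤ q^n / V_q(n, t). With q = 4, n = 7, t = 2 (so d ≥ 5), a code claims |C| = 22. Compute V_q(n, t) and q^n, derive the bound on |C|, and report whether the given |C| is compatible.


V_q(n, t) = 211, q^n = 16384, Hamming bound = 77, |C| = 22 ≤ bound (satisfied).

Step 1: Compute V_q(n, t) = Σ_{j=0}^2 C(n, j) (q−1)^j.
  j = 0: C(7,0)·(3)^0 = 1·1 = 1.
  j = 1: C(7,1)·(3)^1 = 7·3 = 21.
  j = 2: C(7,2)·(3)^2 = 21·9 = 189.
  V_q(n, t) = 1 + 21 + 189 = 211.
Step 2: q^n = 4^7 = 16384.
Step 3: Hamming bound ⌊q^n / V_q(n,t)⌋ = ⌊16384/211⌋ = 77.
Step 4: Compare |C| = 22 to 77: satisfied.
The claimed |C| lies below the Hamming bound.


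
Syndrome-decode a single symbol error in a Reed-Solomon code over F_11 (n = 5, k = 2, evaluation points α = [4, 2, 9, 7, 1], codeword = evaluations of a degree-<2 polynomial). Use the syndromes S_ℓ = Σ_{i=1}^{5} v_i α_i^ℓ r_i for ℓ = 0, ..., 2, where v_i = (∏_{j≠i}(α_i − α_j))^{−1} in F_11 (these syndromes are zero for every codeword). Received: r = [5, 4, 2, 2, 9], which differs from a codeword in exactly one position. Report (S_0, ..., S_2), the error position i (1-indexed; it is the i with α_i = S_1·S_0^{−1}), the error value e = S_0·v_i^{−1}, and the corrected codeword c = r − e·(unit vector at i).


S = (8, 1, 7), error at position 4, error magnitude e = 1, c = [5, 4, 2, 1, 9].

Step 1: column multipliers v_i = (∏_{j≠i}(α_i − α_j))^{−1} mod 11.
  i = 1 (α = 4): (4−2)(4−9)(4−7)(4−1) = 2·(−5)·(−3)·3 = 90 ≡ 2, so v_1 = 2^{−1} = 6 (mod 11).
  i = 2 (α = 2): (2−4)(2−9)(2−7)(2−1) = (−2)·(−7)·(−5)·1 = −70 ≡ 7, so v_2 = 7^{−1} = 8 (mod 11).
  i = 3 (α = 9): (9−4)(9−2)(9−7)(9−1) = 5·7·2·8 = 560 ≡ 10, so v_3 = 10^{−1} = 10 (mod 11).
  i = 4 (α = 7): (7−4)(7−2)(7−9)(7−1) = 3·5·(−2)·6 = −180 ≡ 7, so v_4 = 7^{−1} = 8 (mod 11).
  i = 5 (α = 1): (1−4)(1−2)(1−9)(1−7) = (−3)·(−1)·(−8)·(−6) = 144 ≡ 1, so v_5 = 1^{−1} = 1 (mod 11).
  v = [6, 8, 10, 8, 1].
Step 2: syndromes of r = [5, 4, 2, 2, 9] (all sums mod 11).
  S_0 = Σ v_i r_i = 6·5 + 8·4 + 10·2 + 8·2 + 1·9 = 107 ≡ 8.
  S_1 = Σ v_i α_i r_i = 6·4·5 + 8·2·4 + 10·9·2 + 8·7·2 + 1·1·9 = 485 ≡ 1.
  α_i^2 mod 11 = [5, 4, 4, 5, 1].
  S_2 = Σ v_i α_i^2 r_i = 6·5·5 + 8·4·4 + 10·4·2 + 8·5·2 + 1·1·9 = 447 ≡ 7.
  S = (8, 1, 7) ≠ 0, so r is not a codeword (an error is present).
Step 3: locate the error. For a single error e at position i, S_ℓ = v_i·e·α_i^ℓ, so α_err = S_1/S_0.
  S_0^{−1} = 8^{−1} = 7 (mod 11), so α_err = 1·7 = 7 ≡ 7 = α_4. Error position i = 4.
  Consistency check: S_2/S_1 = 7·1 = 7 ≡ 7 = α_err ✓ (single-error assumption holds).
Step 4: error magnitude e = S_0/v_4 = S_0·∏_{j≠4}(α_4 − α_j) = 8·7 = 56 ≡ 1 (mod 11).
Step 5: correct position 4: c_4 = r_4 − e = 2 − 1 ≡ 1 (mod 11). Hence c = [5, 4, 2, 1, 9].
  Check: interpolating c through the α_i gives m(x) = 3 + 6·x (degree < 2) with m(α_i) = c_i for every i, so c is indeed a codeword.


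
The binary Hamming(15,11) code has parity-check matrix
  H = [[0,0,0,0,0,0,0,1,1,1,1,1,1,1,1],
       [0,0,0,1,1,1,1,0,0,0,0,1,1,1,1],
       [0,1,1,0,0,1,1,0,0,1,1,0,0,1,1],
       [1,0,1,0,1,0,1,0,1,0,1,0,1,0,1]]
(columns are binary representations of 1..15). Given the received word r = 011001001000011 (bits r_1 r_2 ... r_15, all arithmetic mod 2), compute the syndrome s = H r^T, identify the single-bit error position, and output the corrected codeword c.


s = (1, 1, 1, 1)^T, error position = 15, corrected codeword c = 011001001000010

Compute s = H r^T mod 2 one row at a time:
  s_1 = 0 + 1 + 0 + 0 + 0 + 0 + 1 + 1 = 3 ≡ 1 (mod 2).
  s_2 = 0 + 0 + 1 + 0 + 0 + 0 + 1 + 1 = 3 ≡ 1 (mod 2).
  s_3 = 1 + 1 + 1 + 0 + 0 + 0 + 1 + 1 = 5 ≡ 1 (mod 2).
  s_4 = 0 + 1 + 0 + 0 + 1 + 0 + 0 + 1 = 3 ≡ 1 (mod 2).
s = (1, 1, 1, 1)^T — this equals column 15 of H (binary 1111), so error is at position 15.
Correct: flip bit 15 of r = 011001001000011 to get c = 011001001000010.


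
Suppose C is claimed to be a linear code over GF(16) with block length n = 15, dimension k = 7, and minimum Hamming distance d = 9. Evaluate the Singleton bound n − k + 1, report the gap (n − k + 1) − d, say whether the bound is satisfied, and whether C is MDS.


Singleton RHS = n − k + 1 = 9, slack = 0, bound satisfied, MDS.

Singleton bound: d ≤ n − k + 1.
Here n = 15, k = 7, so n − k + 1 = 9.
Given d = 9, check d ≤ 9: YES.
Slack = (n − k + 1) − d = 0.
The code is MDS (slack = 0).
Description: the claimed parameters are [15, 7, 9]_16; such a code would be MDS (meets Singleton bound).


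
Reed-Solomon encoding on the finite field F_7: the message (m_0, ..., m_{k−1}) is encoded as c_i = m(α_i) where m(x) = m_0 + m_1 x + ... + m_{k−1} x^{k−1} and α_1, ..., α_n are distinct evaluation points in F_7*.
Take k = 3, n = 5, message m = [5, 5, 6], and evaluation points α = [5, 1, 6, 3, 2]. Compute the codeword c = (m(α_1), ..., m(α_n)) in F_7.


c = [5, 2, 6, 4, 4]

Message polynomial: m(x) = 5 + 5·x + 6·x^2 (mod 7).
For each evaluation point α_i, compute m(α_i) mod 7:
  α_1 = 5: Horner steps 6 → 0 → 5, so m(5) = 5.
  α_2 = 1: Horner steps 6 → 4 → 2, so m(1) = 2.
  α_3 = 6: Horner steps 6 → 6 → 6, so m(6) = 6.
  α_4 = 3: Horner steps 6 → 2 → 4, so m(3) = 4.
  α_5 = 2: Horner steps 6 → 3 → 4, so m(2) = 4.
Codeword c = [5, 2, 6, 4, 4] ∈ F_7^5.


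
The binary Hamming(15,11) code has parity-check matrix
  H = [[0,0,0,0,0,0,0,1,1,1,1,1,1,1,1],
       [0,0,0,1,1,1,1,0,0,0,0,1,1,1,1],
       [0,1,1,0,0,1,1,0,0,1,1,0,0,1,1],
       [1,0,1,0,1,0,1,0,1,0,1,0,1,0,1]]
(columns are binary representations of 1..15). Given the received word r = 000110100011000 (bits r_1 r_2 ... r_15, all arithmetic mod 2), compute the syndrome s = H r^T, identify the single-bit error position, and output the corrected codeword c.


s = (0, 0, 0, 1)^T, error position = 1, corrected codeword c = 100110100011000

Compute s = H r^T mod 2 one row at a time:
  s_1 = 0 + 0 + 0 + 1 + 1 + 0 + 0 + 0 = 2 ≡ 0 (mod 2).
  s_2 = 1 + 1 + 0 + 1 + 1 + 0 + 0 + 0 = 4 ≡ 0 (mod 2).
  s_3 = 0 + 0 + 0 + 1 + 0 + 1 + 0 + 0 = 2 ≡ 0 (mod 2).
  s_4 = 0 + 0 + 1 + 1 + 0 + 1 + 0 + 0 = 3 ≡ 1 (mod 2).
s = (0, 0, 0, 1)^T — this equals column 1 of H (binary 0001), so error is at position 1.
Correct: flip bit 1 of r = 000110100011000 to get c = 100110100011000.


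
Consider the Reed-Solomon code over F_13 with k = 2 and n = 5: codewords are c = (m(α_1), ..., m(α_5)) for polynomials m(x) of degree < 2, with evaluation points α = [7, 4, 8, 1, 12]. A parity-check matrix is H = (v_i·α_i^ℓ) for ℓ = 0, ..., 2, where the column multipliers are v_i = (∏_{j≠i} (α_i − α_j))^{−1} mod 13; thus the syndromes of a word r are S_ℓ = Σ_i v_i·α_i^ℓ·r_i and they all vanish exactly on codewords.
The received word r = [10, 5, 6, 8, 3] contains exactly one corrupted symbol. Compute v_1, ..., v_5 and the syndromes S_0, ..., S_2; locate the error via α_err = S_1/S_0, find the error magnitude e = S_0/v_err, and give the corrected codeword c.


S = (2, 8, 6), error at position 2, error magnitude e = 9, c = [10, 9, 6, 8, 3].

Step 1: column multipliers v_i = (∏_{j≠i}(α_i − α_j))^{−1} mod 13.
  i = 1 (α = 7): (7−4)(7−8)(7−1)(7−12) = 3·(−1)·6·(−5) = 90 ≡ 12, so v_1 = 12^{−1} = 12 (mod 13).
  i = 2 (α = 4): (4−7)(4−8)(4−1)(4−12) = (−3)·(−4)·3·(−8) = −288 ≡ 11, so v_2 = 11^{−1} = 6 (mod 13).
  i = 3 (α = 8): (8−7)(8−4)(8−1)(8−12) = 1·4·7·(−4) = −112 ≡ 5, so v_3 = 5^{−1} = 8 (mod 13).
  i = 4 (α = 1): (1−7)(1−4)(1−8)(1−12) = (−6)·(−3)·(−7)·(−11) = 1386 ≡ 8, so v_4 = 8^{−1} = 5 (mod 13).
  i = 5 (α = 12): (12−7)(12−4)(12−8)(12−1) = 5·8·4·11 = 1760 ≡ 5, so v_5 = 5^{−1} = 8 (mod 13).
  v = [12, 6, 8, 5, 8].
Step 2: syndromes of r = [10, 5, 6, 8, 3] (all sums mod 13).
  S_0 = Σ v_i r_i = 12·10 + 6·5 + 8·6 + 5·8 + 8·3 = 262 ≡ 2.
  S_1 = Σ v_i α_i r_i = 12·7·10 + 6·4·5 + 8·8·6 + 5·1·8 + 8·12·3 = 1672 ≡ 8.
  α_i^2 mod 13 = [10, 3, 12, 1, 1].
  S_2 = Σ v_i α_i^2 r_i = 12·10·10 + 6·3·5 + 8·12·6 + 5·1·8 + 8·1·3 = 1930 ≡ 6.
  S = (2, 8, 6) ≠ 0, so r is not a codeword (an error is present).
Step 3: locate the error. For a single error e at position i, S_ℓ = v_i·e·α_i^ℓ, so α_err = S_1/S_0.
  S_0^{−1} = 2^{−1} = 7 (mod 13), so α_err = 8·7 = 56 ≡ 4 = α_2. Error position i = 2.
  Consistency check: S_2/S_1 = 6·5 = 30 ≡ 4 = α_err ✓ (single-error assumption holds).
Step 4: error magnitude e = S_0/v_2 = S_0·∏_{j≠2}(α_2 − α_j) = 2·11 = 22 ≡ 9 (mod 13).
Step 5: correct position 2: c_2 = r_2 − e = 5 − 9 ≡ 9 (mod 13). Hence c = [10, 9, 6, 8, 3].
  Check: interpolating c through the α_i gives m(x) = 12 + 9·x (degree < 2) with m(α_i) = c_i for every i, so c is indeed a codeword.


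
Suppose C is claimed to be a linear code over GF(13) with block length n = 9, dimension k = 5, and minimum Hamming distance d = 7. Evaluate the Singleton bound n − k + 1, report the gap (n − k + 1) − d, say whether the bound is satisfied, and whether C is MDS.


Singleton RHS = n − k + 1 = 5, slack = -2, bound violated (no such code; not MDS).

Singleton bound: d ≤ n − k + 1.
Here n = 9, k = 5, so n − k + 1 = 5.
Given d = 7, check d ≤ 5: NO.
Slack = (n − k + 1) − d = -2.
The slack is negative: d = 7 exceeds n − k + 1 = 5 by 2, so the Singleton bound is violated and no linear [9, 5, 7]_13 code can exist. In particular it is not MDS (MDS requires d = n − k + 1 exactly).
Description: the claimed parameters are [9, 5, 7]_13; such a code would be impossible (violates the Singleton bound).


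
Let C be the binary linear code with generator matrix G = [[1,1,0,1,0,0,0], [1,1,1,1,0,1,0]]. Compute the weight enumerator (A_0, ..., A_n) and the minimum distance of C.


Weight distribution: A_0 = 1, A_2 = 1, A_3 = 1, A_5 = 1. Minimum distance d = 2.

Enumerate all 2^2 = 4 messages m ∈ F_2^2.
For each, compute codeword c = mG in F_2^7, then tally its weight.
  m = 00 → c = 0000000, weight = 0.
  m = 10 → c = 1101000, weight = 3.
  m = 01 → c = 1111010, weight = 5.
  m = 11 → c = 0010010, weight = 2.
Tally weights:
  weight 0: 1 codewords.
  weight 2: 1 codewords.
  weight 3: 1 codewords.
  weight 5: 1 codewords.
Minimum distance d = smallest w > 0 with A_w > 0 = 2.
Sanity: Σ A_w = 4 = 2^2 = 4 ✓.


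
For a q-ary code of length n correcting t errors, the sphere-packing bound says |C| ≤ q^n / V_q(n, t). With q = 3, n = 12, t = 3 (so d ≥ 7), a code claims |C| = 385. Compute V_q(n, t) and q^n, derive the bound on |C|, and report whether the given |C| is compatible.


V_q(n, t) = 2049, q^n = 531441, Hamming bound = 259, |C| = 385 > bound (violated).

Step 1: Compute V_q(n, t) = Σ_{j=0}^3 C(n, j) (q−1)^j.
  j = 0: C(12,0)·(2)^0 = 1·1 = 1.
  j = 1: C(12,1)·(2)^1 = 12·2 = 24.
  j = 2: C(12,2)·(2)^2 = 66·4 = 264.
  j = 3: C(12,3)·(2)^3 = 220·8 = 1760.
  V_q(n, t) = 1 + 24 + 264 + 1760 = 2049.
Step 2: q^n = 3^12 = 531441.
Step 3: Hamming bound ⌊q^n / V_q(n,t)⌋ = ⌊531441/2049⌋ = 259.
Step 4: Compare |C| = 385 to 259: violated.
The claimed |C| lies above the Hamming bound, so no 3-ary code of length 12 with d ≥ 7 can have 385 codewords.


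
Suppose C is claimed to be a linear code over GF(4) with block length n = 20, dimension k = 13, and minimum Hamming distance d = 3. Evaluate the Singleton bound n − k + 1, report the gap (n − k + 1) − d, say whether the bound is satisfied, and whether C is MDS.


Singleton RHS = n − k + 1 = 8, slack = 5, bound satisfied, not MDS.

Singleton bound: d ≤ n − k + 1.
Here n = 20, k = 13, so n − k + 1 = 8.
Given d = 3, check d ≤ 8: YES.
Slack = (n − k + 1) − d = 5.
The code is NOT MDS (slack = 5 > 0).
Description: the claimed parameters are [20, 13, 3]_4; such a code would be non-MDS.


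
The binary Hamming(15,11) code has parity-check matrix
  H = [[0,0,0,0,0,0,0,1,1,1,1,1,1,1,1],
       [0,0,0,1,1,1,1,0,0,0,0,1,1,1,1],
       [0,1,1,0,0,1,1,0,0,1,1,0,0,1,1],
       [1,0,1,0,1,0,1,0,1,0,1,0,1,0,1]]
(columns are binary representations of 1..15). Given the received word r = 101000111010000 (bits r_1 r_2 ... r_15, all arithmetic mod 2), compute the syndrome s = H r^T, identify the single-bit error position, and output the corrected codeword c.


s = (1, 1, 1, 1)^T, error position = 15, corrected codeword c = 101000111010001

Compute s = H r^T mod 2 one row at a time:
  s_1 = 1 + 1 + 0 + 1 + 0 + 0 + 0 + 0 = 3 ≡ 1 (mod 2).
  s_2 = 0 + 0 + 0 + 1 + 0 + 0 + 0 + 0 = 1 ≡ 1 (mod 2).
  s_3 = 0 + 1 + 0 + 1 + 0 + 1 + 0 + 0 = 3 ≡ 1 (mod 2).
  s_4 = 1 + 1 + 0 + 1 + 1 + 1 + 0 + 0 = 5 ≡ 1 (mod 2).
s = (1, 1, 1, 1)^T — this equals column 15 of H (binary 1111), so error is at position 15.
Correct: flip bit 15 of r = 101000111010000 to get c = 101000111010001.


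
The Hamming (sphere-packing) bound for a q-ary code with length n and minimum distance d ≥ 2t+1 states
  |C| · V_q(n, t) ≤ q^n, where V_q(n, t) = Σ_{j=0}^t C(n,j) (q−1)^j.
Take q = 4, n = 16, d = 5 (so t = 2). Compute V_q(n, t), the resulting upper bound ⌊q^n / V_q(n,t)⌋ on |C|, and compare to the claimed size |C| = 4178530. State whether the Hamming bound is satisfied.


V_q(n, t) = 1129, q^n = 4294967296, Hamming bound = 3804222, |C| = 4178530 > bound (violated).

Step 1: Compute V_q(n, t) = Σ_{j=0}^2 C(n, j) (q−1)^j.
  j = 0: C(16,0)·(3)^0 = 1·1 = 1.
  j = 1: C(16,1)·(3)^1 = 16·3 = 48.
  j = 2: C(16,2)·(3)^2 = 120·9 = 1080.
  V_q(n, t) = 1 + 48 + 1080 = 1129.
Step 2: q^n = 4^16 = 4294967296.
Step 3: Hamming bound ⌊q^n / V_q(n,t)⌋ = ⌊4294967296/1129⌋ = 3804222.
Step 4: Compare |C| = 4178530 to 3804222: violated.
The claimed |C| lies above the Hamming bound, so no 4-ary code of length 16 with d ≥ 5 can have 4178530 codewords.


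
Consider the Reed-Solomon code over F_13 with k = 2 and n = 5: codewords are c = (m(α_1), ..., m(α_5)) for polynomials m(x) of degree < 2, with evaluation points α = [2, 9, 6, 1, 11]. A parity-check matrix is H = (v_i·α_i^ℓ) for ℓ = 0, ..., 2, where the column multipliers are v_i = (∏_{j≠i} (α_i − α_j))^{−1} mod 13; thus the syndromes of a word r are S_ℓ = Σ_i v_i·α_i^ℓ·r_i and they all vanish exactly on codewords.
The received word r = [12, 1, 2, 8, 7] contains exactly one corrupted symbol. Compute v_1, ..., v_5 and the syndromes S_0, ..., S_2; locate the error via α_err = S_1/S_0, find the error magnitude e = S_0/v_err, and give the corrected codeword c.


S = (8, 10, 6), error at position 5, error magnitude e = 11, c = [12, 1, 2, 8, 9].

Step 1: column multipliers v_i = (∏_{j≠i}(α_i − α_j))^{−1} mod 13.
  i = 1 (α = 2): (2−9)(2−6)(2−1)(2−11) = (−7)·(−4)·1·(−9) = −252 ≡ 8, so v_1 = 8^{−1} = 5 (mod 13).
  i = 2 (α = 9): (9−2)(9−6)(9−1)(9−11) = 7·3·8·(−2) = −336 ≡ 2, so v_2 = 2^{−1} = 7 (mod 13).
  i = 3 (α = 6): (6−2)(6−9)(6−1)(6−11) = 4·(−3)·5·(−5) = 300 ≡ 1, so v_3 = 1^{−1} = 1 (mod 13).
  i = 4 (α = 1): (1−2)(1−9)(1−6)(1−11) = (−1)·(−8)·(−5)·(−10) = 400 ≡ 10, so v_4 = 10^{−1} = 4 (mod 13).
  i = 5 (α = 11): (11−2)(11−9)(11−6)(11−1) = 9·2·5·10 = 900 ≡ 3, so v_5 = 3^{−1} = 9 (mod 13).
  v = [5, 7, 1, 4, 9].
Step 2: syndromes of r = [12, 1, 2, 8, 7] (all sums mod 13).
  S_0 = Σ v_i r_i = 5·12 + 7·1 + 1·2 + 4·8 + 9·7 = 164 ≡ 8.
  S_1 = Σ v_i α_i r_i = 5·2·12 + 7·9·1 + 1·6·2 + 4·1·8 + 9·11·7 = 920 ≡ 10.
  α_i^2 mod 13 = [4, 3, 10, 1, 4].
  S_2 = Σ v_i α_i^2 r_i = 5·4·12 + 7·3·1 + 1·10·2 + 4·1·8 + 9·4·7 = 565 ≡ 6.
  S = (8, 10, 6) ≠ 0, so r is not a codeword (an error is present).
Step 3: locate the error. For a single error e at position i, S_ℓ = v_i·e·α_i^ℓ, so α_err = S_1/S_0.
  S_0^{−1} = 8^{−1} = 5 (mod 13), so α_err = 10·5 = 50 ≡ 11 = α_5. Error position i = 5.
  Consistency check: S_2/S_1 = 6·4 = 24 ≡ 11 = α_err ✓ (single-error assumption holds).
Step 4: error magnitude e = S_0/v_5 = S_0·∏_{j≠5}(α_5 − α_j) = 8·3 = 24 ≡ 11 (mod 13).
Step 5: correct position 5: c_5 = r_5 − e = 7 − 11 ≡ 9 (mod 13). Hence c = [12, 1, 2, 8, 9].
  Check: interpolating c through the α_i gives m(x) = 4 + 4·x (degree < 2) with m(α_i) = c_i for every i, so c is indeed a codeword.


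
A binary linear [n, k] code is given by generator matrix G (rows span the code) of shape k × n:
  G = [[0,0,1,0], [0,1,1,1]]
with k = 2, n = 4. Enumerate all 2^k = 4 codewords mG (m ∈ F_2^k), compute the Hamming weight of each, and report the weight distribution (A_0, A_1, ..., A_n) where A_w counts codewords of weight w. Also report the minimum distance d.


Weight distribution: A_0 = 1, A_1 = 1, A_2 = 1, A_3 = 1. Minimum distance d = 1.

Enumerate all 2^2 = 4 messages m ∈ F_2^2.
For each, compute codeword c = mG in F_2^4, then tally its weight.
  m = 00 → c = 0000, weight = 0.
  m = 10 → c = 0010, weight = 1.
  m = 01 → c = 0111, weight = 3.
  m = 11 → c = 0101, weight = 2.
Tally weights:
  weight 0: 1 codewords.
  weight 1: 1 codewords.
  weight 2: 1 codewords.
  weight 3: 1 codewords.
Minimum distance d = smallest w > 0 with A_w > 0 = 1.
Sanity: Σ A_w = 4 = 2^2 = 4 ✓.


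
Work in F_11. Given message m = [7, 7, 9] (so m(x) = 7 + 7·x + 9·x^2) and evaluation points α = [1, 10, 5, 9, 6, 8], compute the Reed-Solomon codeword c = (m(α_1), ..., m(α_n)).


c = [1, 9, 3, 7, 10, 1]

Message polynomial: m(x) = 7 + 7·x + 9·x^2 (mod 11).
For each evaluation point α_i, compute m(α_i) mod 11:
  α_1 = 1: Horner steps 9 → 5 → 1, so m(1) = 1.
  α_2 = 10: Horner steps 9 → 9 → 9, so m(10) = 9.
  α_3 = 5: Horner steps 9 → 8 → 3, so m(5) = 3.
  α_4 = 9: Horner steps 9 → 0 → 7, so m(9) = 7.
  α_5 = 6: Horner steps 9 → 6 → 10, so m(6) = 10.
  α_6 = 8: Horner steps 9 → 2 → 1, so m(8) = 1.
Codeword c = [1, 9, 3, 7, 10, 1] ∈ F_11^6.


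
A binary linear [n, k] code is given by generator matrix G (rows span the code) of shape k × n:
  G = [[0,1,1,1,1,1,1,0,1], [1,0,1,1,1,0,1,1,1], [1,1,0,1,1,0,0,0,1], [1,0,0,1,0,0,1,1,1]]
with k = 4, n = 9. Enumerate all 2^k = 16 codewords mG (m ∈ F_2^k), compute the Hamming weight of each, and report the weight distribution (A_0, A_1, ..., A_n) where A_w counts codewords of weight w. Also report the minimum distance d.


Weight distribution: A_0 = 1, A_2 = 1, A_4 = 5, A_5 = 6, A_6 = 1, A_7 = 2. Minimum distance d = 2.

Enumerate all 2^4 = 16 messages m ∈ F_2^4.
For each, compute codeword c = mG in F_2^9, then tally its weight.
  m = 0000 → c = 000000000, weight = 0.
  m = 1000 → c = 011111101, weight = 7.
  m = 0100 → c = 101110111, weight = 7.
  m = 1100 → c = 110001010, weight = 4.
  m = 0010 → c = 110110001, weight = 5.
  m = 1010 → c = 101001100, weight = 4.
  m = 0110 → c = 011000110, weight = 4.
  m = 1110 → c = 000111011, weight = 5.
  m = 0001 → c = 100100111, weight = 5.
  m = 1001 → c = 111011010, weight = 6.
  m = 0101 → c = 001010000, weight = 2.
  m = 1101 → c = 010101101, weight = 5.
  m = 0011 → c = 010010110, weight = 4.
  m = 1011 → c = 001101011, weight = 5.
  m = 0111 → c = 111100001, weight = 5.
  m = 1111 → c = 100011100, weight = 4.
Tally weights:
  weight 0: 1 codewords.
  weight 2: 1 codewords.
  weight 4: 5 codewords.
  weight 5: 6 codewords.
  weight 6: 1 codewords.
  weight 7: 2 codewords.
Minimum distance d = smallest w > 0 with A_w > 0 = 2.
Sanity: Σ A_w = 16 = 2^4 = 16 ✓.


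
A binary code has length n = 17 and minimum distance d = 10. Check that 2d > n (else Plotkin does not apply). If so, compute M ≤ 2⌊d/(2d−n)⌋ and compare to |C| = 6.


Plotkin bound M ≤ 6; given |C| = 6 ≤ bound (satisfied).

Check applicability: 2d = 20, n = 17.
2d − n = 3 > 0, so Plotkin applies.
Compute d/(2d−n) = 10/3 ≈ 3.3333.
⌊d/(2d−n)⌋ = 3.
Plotkin bound: M ≤ 2·3 = 6.
Given |C| = 6, check: satisfied.
This |C| is at the Plotkin bound.


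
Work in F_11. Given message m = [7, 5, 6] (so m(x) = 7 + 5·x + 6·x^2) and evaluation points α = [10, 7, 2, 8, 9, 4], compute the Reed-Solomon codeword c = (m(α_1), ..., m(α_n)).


c = [8, 6, 8, 2, 10, 2]

Message polynomial: m(x) = 7 + 5·x + 6·x^2 (mod 11).
For each evaluation point α_i, compute m(α_i) mod 11:
  α_1 = 10: Horner steps 6 → 10 → 8, so m(10) = 8.
  α_2 = 7: Horner steps 6 → 3 → 6, so m(7) = 6.
  α_3 = 2: Horner steps 6 → 6 → 8, so m(2) = 8.
  α_4 = 8: Horner steps 6 → 9 → 2, so m(8) = 2.
  α_5 = 9: Horner steps 6 → 4 → 10, so m(9) = 10.
  α_6 = 4: Horner steps 6 → 7 → 2, so m(4) = 2.
Codeword c = [8, 6, 8, 2, 10, 2] ∈ F_11^6.


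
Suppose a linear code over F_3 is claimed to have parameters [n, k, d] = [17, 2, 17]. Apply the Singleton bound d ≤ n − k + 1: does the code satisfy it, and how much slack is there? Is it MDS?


Singleton RHS = n − k + 1 = 16, slack = -1, bound violated (no such code; not MDS).

Singleton bound: d ≤ n − k + 1.
Here n = 17, k = 2, so n − k + 1 = 16.
Given d = 17, check d ≤ 16: NO.
Slack = (n − k + 1) − d = -1.
The slack is negative: d = 17 exceeds n − k + 1 = 16 by 1, so the Singleton bound is violated and no linear [17, 2, 17]_3 code can exist. In particular it is not MDS (MDS requires d = n − k + 1 exactly).
Description: the claimed parameters are [17, 2, 17]_3; such a code would be impossible (violates the Singleton bound).


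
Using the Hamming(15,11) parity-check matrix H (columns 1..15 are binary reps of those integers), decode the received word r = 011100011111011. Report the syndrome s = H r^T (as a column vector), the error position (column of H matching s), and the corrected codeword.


s = (1, 0, 0, 0)^T, error position = 8, corrected codeword c = 011100001111011

Compute s = H r^T mod 2 one row at a time:
  s_1 = 1 + 1 + 1 + 1 + 1 + 0 + 1 + 1 = 7 ≡ 1 (mod 2).
  s_2 = 1 + 0 + 0 + 0 + 1 + 0 + 1 + 1 = 4 ≡ 0 (mod 2).
  s_3 = 1 + 1 + 0 + 0 + 1 + 1 + 1 + 1 = 6 ≡ 0 (mod 2).
  s_4 = 0 + 1 + 0 + 0 + 1 + 1 + 0 + 1 = 4 ≡ 0 (mod 2).
s = (1, 0, 0, 0)^T — this equals column 8 of H (binary 1000), so error is at position 8.
Correct: flip bit 8 of r = 011100011111011 to get c = 011100001111011.


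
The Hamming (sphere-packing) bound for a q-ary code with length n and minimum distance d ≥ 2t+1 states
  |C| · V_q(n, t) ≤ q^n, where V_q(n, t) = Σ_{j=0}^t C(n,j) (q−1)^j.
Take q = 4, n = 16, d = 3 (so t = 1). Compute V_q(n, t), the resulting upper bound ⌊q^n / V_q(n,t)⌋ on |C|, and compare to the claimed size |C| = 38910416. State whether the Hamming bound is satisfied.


V_q(n, t) = 49, q^n = 4294967296, Hamming bound = 87652393, |C| = 38910416 ≤ bound (satisfied).

Step 1: Compute V_q(n, t) = Σ_{j=0}^1 C(n, j) (q−1)^j.
  j = 0: C(16,0)·(3)^0 = 1·1 = 1.
  j = 1: C(16,1)·(3)^1 = 16·3 = 48.
  V_q(n, t) = 1 + 48 = 49.
Step 2: q^n = 4^16 = 4294967296.
Step 3: Hamming bound ⌊q^n / V_q(n,t)⌋ = ⌊4294967296/49⌋ = 87652393.
Step 4: Compare |C| = 38910416 to 87652393: satisfied.
The claimed |C| lies below the Hamming bound.


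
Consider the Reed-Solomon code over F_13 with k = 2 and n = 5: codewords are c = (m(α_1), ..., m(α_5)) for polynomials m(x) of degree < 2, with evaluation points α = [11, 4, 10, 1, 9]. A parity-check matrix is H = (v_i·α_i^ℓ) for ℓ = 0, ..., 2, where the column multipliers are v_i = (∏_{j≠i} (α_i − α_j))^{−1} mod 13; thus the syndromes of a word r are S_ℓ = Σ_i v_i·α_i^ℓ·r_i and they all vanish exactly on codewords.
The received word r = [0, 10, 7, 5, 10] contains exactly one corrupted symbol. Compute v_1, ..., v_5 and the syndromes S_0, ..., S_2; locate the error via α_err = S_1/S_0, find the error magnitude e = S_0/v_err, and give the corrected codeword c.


S = (11, 8, 7), error at position 5, error magnitude e = 9, c = [0, 10, 7, 5, 1].

Step 1: column multipliers v_i = (∏_{j≠i}(α_i − α_j))^{−1} mod 13.
  i = 1 (α = 11): (11−4)(11−10)(11−1)(11−9) = 7·1·10·2 = 140 ≡ 10, so v_1 = 10^{−1} = 4 (mod 13).
  i = 2 (α = 4): (4−11)(4−10)(4−1)(4−9) = (−7)·(−6)·3·(−5) = −630 ≡ 7, so v_2 = 7^{−1} = 2 (mod 13).
  i = 3 (α = 10): (10−11)(10−4)(10−1)(10−9) = (−1)·6·9·1 = −54 ≡ 11, so v_3 = 11^{−1} = 6 (mod 13).
  i = 4 (α = 1): (1−11)(1−4)(1−10)(1−9) = (−10)·(−3)·(−9)·(−8) = 2160 ≡ 2, so v_4 = 2^{−1} = 7 (mod 13).
  i = 5 (α = 9): (9−11)(9−4)(9−10)(9−1) = (−2)·5·(−1)·8 = 80 ≡ 2, so v_5 = 2^{−1} = 7 (mod 13).
  v = [4, 2, 6, 7, 7].
Step 2: syndromes of r = [0, 10, 7, 5, 10] (all sums mod 13).
  S_0 = Σ v_i r_i = 4·0 + 2·10 + 6·7 + 7·5 + 7·10 = 167 ≡ 11.
  S_1 = Σ v_i α_i r_i = 4·11·0 + 2·4·10 + 6·10·7 + 7·1·5 + 7·9·10 = 1165 ≡ 8.
  α_i^2 mod 13 = [4, 3, 9, 1, 3].
  S_2 = Σ v_i α_i^2 r_i = 4·4·0 + 2·3·10 + 6·9·7 + 7·1·5 + 7·3·10 = 683 ≡ 7.
  S = (11, 8, 7) ≠ 0, so r is not a codeword (an error is present).
Step 3: locate the error. For a single error e at position i, S_ℓ = v_i·e·α_i^ℓ, so α_err = S_1/S_0.
  S_0^{−1} = 11^{−1} = 6 (mod 13), so α_err = 8·6 = 48 ≡ 9 = α_5. Error position i = 5.
  Consistency check: S_2/S_1 = 7·5 = 35 ≡ 9 = α_err ✓ (single-error assumption holds).
Step 4: error magnitude e = S_0/v_5 = S_0·∏_{j≠5}(α_5 − α_j) = 11·2 = 22 ≡ 9 (mod 13).
Step 5: correct position 5: c_5 = r_5 − e = 10 − 9 ≡ 1 (mod 13). Hence c = [0, 10, 7, 5, 1].
  Check: interpolating c through the α_i gives m(x) = 12 + 6·x (degree < 2) with m(α_i) = c_i for every i, so c is indeed a codeword.


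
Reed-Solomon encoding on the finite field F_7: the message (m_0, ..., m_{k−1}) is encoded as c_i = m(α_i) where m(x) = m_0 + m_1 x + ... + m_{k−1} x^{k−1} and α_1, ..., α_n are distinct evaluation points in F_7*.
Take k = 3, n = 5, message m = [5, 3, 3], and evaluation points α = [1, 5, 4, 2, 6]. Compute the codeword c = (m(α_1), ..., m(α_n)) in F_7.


c = [4, 4, 2, 2, 5]

Message polynomial: m(x) = 5 + 3·x + 3·x^2 (mod 7).
For each evaluation point α_i, compute m(α_i) mod 7:
  α_1 = 1: Horner steps 3 → 6 → 4, so m(1) = 4.
  α_2 = 5: Horner steps 3 → 4 → 4, so m(5) = 4.
  α_3 = 4: Horner steps 3 → 1 → 2, so m(4) = 2.
  α_4 = 2: Horner steps 3 → 2 → 2, so m(2) = 2.
  α_5 = 6: Horner steps 3 → 0 → 5, so m(6) = 5.
Codeword c = [4, 4, 2, 2, 5] ∈ F_7^5.


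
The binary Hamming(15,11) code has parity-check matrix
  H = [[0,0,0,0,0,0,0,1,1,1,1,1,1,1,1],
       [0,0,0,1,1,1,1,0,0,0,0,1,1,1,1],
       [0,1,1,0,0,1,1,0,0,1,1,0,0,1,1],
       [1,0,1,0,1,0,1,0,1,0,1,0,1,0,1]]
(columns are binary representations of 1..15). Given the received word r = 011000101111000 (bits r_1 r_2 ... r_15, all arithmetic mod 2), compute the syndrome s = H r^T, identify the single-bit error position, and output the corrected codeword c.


s = (0, 0, 1, 0)^T, error position = 2, corrected codeword c = 001000101111000

Compute s = H r^T mod 2 one row at a time:
  s_1 = 0 + 1 + 1 + 1 + 1 + 0 + 0 + 0 = 4 ≡ 0 (mod 2).
  s_2 = 0 + 0 + 0 + 1 + 1 + 0 + 0 + 0 = 2 ≡ 0 (mod 2).
  s_3 = 1 + 1 + 0 + 1 + 1 + 1 + 0 + 0 = 5 ≡ 1 (mod 2).
  s_4 = 0 + 1 + 0 + 1 + 1 + 1 + 0 + 0 = 4 ≡ 0 (mod 2).
s = (0, 0, 1, 0)^T — this equals column 2 of H (binary 0010), so error is at position 2.
Correct: flip bit 2 of r = 011000101111000 to get c = 001000101111000.


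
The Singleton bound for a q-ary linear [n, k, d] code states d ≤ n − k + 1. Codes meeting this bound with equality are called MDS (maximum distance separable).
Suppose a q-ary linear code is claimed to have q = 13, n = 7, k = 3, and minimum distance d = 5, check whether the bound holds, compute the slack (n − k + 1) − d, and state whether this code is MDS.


Singleton RHS = n − k + 1 = 5, slack = 0, bound satisfied, MDS.

Singleton bound: d ≤ n − k + 1.
Here n = 7, k = 3, so n − k + 1 = 5.
Given d = 5, check d ≤ 5: YES.
Slack = (n − k + 1) − d = 0.
The code is MDS (slack = 0).
Description: the claimed parameters are [7, 3, 5]_13; such a code would be MDS (meets Singleton bound).


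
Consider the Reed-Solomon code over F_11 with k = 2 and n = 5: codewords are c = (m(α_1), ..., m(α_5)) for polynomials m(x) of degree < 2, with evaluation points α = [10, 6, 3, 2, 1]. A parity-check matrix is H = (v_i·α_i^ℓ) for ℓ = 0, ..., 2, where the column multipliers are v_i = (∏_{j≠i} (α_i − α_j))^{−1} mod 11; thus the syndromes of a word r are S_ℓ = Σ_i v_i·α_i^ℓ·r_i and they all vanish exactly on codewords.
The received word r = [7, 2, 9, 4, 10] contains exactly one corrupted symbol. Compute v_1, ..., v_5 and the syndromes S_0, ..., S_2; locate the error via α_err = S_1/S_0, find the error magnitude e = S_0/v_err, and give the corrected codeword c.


S = (6, 5, 6), error at position 1, error magnitude e = 7, c = [0, 2, 9, 4, 10].

Step 1: column multipliers v_i = (∏_{j≠i}(α_i − α_j))^{−1} mod 11.
  i = 1 (α = 10): (10−6)(10−3)(10−2)(10−1) = 4·7·8·9 = 2016 ≡ 3, so v_1 = 3^{−1} = 4 (mod 11).
  i = 2 (α = 6): (6−10)(6−3)(6−2)(6−1) = (−4)·3·4·5 = −240 ≡ 2, so v_2 = 2^{−1} = 6 (mod 11).
  i = 3 (α = 3): (3−10)(3−6)(3−2)(3−1) = (−7)·(−3)·1·2 = 42 ≡ 9, so v_3 = 9^{−1} = 5 (mod 11).
  i = 4 (α = 2): (2−10)(2−6)(2−3)(2−1) = (−8)·(−4)·(−1)·1 = −32 ≡ 1, so v_4 = 1^{−1} = 1 (mod 11).
  i = 5 (α = 1): (1−10)(1−6)(1−3)(1−2) = (−9)·(−5)·(−2)·(−1) = 90 ≡ 2, so v_5 = 2^{−1} = 6 (mod 11).
  v = [4, 6, 5, 1, 6].
Step 2: syndromes of r = [7, 2, 9, 4, 10] (all sums mod 11).
  S_0 = Σ v_i r_i = 4·7 + 6·2 + 5·9 + 1·4 + 6·10 = 149 ≡ 6.
  S_1 = Σ v_i α_i r_i = 4·10·7 + 6·6·2 + 5·3·9 + 1·2·4 + 6·1·10 = 555 ≡ 5.
  α_i^2 mod 11 = [1, 3, 9, 4, 1].
  S_2 = Σ v_i α_i^2 r_i = 4·1·7 + 6·3·2 + 5·9·9 + 1·4·4 + 6·1·10 = 545 ≡ 6.
  S = (6, 5, 6) ≠ 0, so r is not a codeword (an error is present).
Step 3: locate the error. For a single error e at position i, S_ℓ = v_i·e·α_i^ℓ, so α_err = S_1/S_0.
  S_0^{−1} = 6^{−1} = 2 (mod 11), so α_err = 5·2 = 10 ≡ 10 = α_1. Error position i = 1.
  Consistency check: S_2/S_1 = 6·9 = 54 ≡ 10 = α_err ✓ (single-error assumption holds).
Step 4: error magnitude e = S_0/v_1 = S_0·∏_{j≠1}(α_1 − α_j) = 6·3 = 18 ≡ 7 (mod 11).
Step 5: correct position 1: c_1 = r_1 − e = 7 − 7 ≡ 0 (mod 11). Hence c = [0, 2, 9, 4, 10].
  Check: interpolating c through the α_i gives m(x) = 5 + 5·x (degree < 2) with m(α_i) = c_i for every i, so c is indeed a codeword.


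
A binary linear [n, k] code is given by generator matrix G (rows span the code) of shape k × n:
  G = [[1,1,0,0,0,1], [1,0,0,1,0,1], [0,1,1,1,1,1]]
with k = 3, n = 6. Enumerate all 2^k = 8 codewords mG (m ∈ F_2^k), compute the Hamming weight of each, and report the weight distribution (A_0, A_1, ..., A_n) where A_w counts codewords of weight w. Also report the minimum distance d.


Weight distribution: A_0 = 1, A_2 = 1, A_3 = 3, A_4 = 2, A_5 = 1. Minimum distance d = 2.

Enumerate all 2^3 = 8 messages m ∈ F_2^3.
For each, compute codeword c = mG in F_2^6, then tally its weight.
  m = 000 → c = 000000, weight = 0.
  m = 100 → c = 110001, weight = 3.
  m = 010 → c = 100101, weight = 3.
  m = 110 → c = 010100, weight = 2.
  m = 001 → c = 011111, weight = 5.
  m = 101 → c = 101110, weight = 4.
  m = 011 → c = 111010, weight = 4.
  m = 111 → c = 001011, weight = 3.
Tally weights:
  weight 0: 1 codewords.
  weight 2: 1 codewords.
  weight 3: 3 codewords.
  weight 4: 2 codewords.
  weight 5: 1 codewords.
Minimum distance d = smallest w > 0 with A_w > 0 = 2.
Sanity: Σ A_w = 8 = 2^3 = 8 ✓.


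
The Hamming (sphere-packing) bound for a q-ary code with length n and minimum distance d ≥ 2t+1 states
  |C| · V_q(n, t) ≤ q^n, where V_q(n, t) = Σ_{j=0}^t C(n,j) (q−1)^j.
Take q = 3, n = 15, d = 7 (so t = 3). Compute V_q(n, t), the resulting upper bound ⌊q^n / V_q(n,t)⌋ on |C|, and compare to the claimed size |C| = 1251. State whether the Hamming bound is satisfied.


V_q(n, t) = 4091, q^n = 14348907, Hamming bound = 3507, |C| = 1251 ≤ bound (satisfied).

Step 1: Compute V_q(n, t) = Σ_{j=0}^3 C(n, j) (q−1)^j.
  j = 0: C(15,0)·(2)^0 = 1·1 = 1.
  j = 1: C(15,1)·(2)^1 = 15·2 = 30.
  j = 2: C(15,2)·(2)^2 = 105·4 = 420.
  j = 3: C(15,3)·(2)^3 = 455·8 = 3640.
  V_q(n, t) = 1 + 30 + 420 + 3640 = 4091.
Step 2: q^n = 3^15 = 14348907.
Step 3: Hamming bound ⌊q^n / V_q(n,t)⌋ = ⌊14348907/4091⌋ = 3507.
Step 4: Compare |C| = 1251 to 3507: satisfied.
The claimed |C| lies below the Hamming bound.


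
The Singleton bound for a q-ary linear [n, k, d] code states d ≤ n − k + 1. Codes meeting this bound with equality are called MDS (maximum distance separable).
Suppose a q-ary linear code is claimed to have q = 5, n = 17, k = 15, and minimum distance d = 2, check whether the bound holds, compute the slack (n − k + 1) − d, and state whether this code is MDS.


Singleton RHS = n − k + 1 = 3, slack = 1, bound satisfied, not MDS.

Singleton bound: d ≤ n − k + 1.
Here n = 17, k = 15, so n − k + 1 = 3.
Given d = 2, check d ≤ 3: YES.
Slack = (n − k + 1) − d = 1.
The code is NOT MDS (slack = 1 > 0).
Description: the claimed parameters are [17, 15, 2]_5; such a code would be non-MDS.


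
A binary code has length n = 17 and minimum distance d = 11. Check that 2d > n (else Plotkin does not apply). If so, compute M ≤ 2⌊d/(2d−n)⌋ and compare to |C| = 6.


Plotkin bound M ≤ 4; given |C| = 6 > bound (violated).

Check applicability: 2d = 22, n = 17.
2d − n = 5 > 0, so Plotkin applies.
Compute d/(2d−n) = 11/5 ≈ 2.2000.
⌊d/(2d−n)⌋ = 2.
Plotkin bound: M ≤ 2·2 = 4.
Given |C| = 6, check: VIOLATED.
This |C| is above the Plotkin bound, so no binary code with n = 17, d = 11 and 6 codewords exists.


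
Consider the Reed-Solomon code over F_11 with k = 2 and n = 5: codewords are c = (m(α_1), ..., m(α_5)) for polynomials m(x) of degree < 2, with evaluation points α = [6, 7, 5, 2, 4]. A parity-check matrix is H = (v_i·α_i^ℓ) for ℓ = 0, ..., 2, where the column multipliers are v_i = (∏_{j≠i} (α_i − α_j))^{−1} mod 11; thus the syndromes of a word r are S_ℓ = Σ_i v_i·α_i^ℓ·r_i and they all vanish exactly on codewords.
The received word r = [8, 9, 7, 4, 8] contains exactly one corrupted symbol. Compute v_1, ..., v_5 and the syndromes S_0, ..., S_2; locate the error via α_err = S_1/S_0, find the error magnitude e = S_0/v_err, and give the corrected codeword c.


S = (9, 3, 1), error at position 5, error magnitude e = 2, c = [8, 9, 7, 4, 6].

Step 1: column multipliers v_i = (∏_{j≠i}(α_i − α_j))^{−1} mod 11.
  i = 1 (α = 6): (6−7)(6−5)(6−2)(6−4) = (−1)·1·4·2 = −8 ≡ 3, so v_1 = 3^{−1} = 4 (mod 11).
  i = 2 (α = 7): (7−6)(7−5)(7−2)(7−4) = 1·2·5·3 = 30 ≡ 8, so v_2 = 8^{−1} = 7 (mod 11).
  i = 3 (α = 5): (5−6)(5−7)(5−2)(5−4) = (−1)·(−2)·3·1 = 6 ≡ 6, so v_3 = 6^{−1} = 2 (mod 11).
  i = 4 (α = 2): (2−6)(2−7)(2−5)(2−4) = (−4)·(−5)·(−3)·(−2) = 120 ≡ 10, so v_4 = 10^{−1} = 10 (mod 11).
  i = 5 (α = 4): (4−6)(4−7)(4−5)(4−2) = (−2)·(−3)·(−1)·2 = −12 ≡ 10, so v_5 = 10^{−1} = 10 (mod 11).
  v = [4, 7, 2, 10, 10].
Step 2: syndromes of r = [8, 9, 7, 4, 8] (all sums mod 11).
  S_0 = Σ v_i r_i = 4·8 + 7·9 + 2·7 + 10·4 + 10·8 = 229 ≡ 9.
  S_1 = Σ v_i α_i r_i = 4·6·8 + 7·7·9 + 2·5·7 + 10·2·4 + 10·4·8 = 1103 ≡ 3.
  α_i^2 mod 11 = [3, 5, 3, 4, 5].
  S_2 = Σ v_i α_i^2 r_i = 4·3·8 + 7·5·9 + 2·3·7 + 10·4·4 + 10·5·8 = 1013 ≡ 1.
  S = (9, 3, 1) ≠ 0, so r is not a codeword (an error is present).
Step 3: locate the error. For a single error e at position i, S_ℓ = v_i·e·α_i^ℓ, so α_err = S_1/S_0.
  S_0^{−1} = 9^{−1} = 5 (mod 11), so α_err = 3·5 = 15 ≡ 4 = α_5. Error position i = 5.
  Consistency check: S_2/S_1 = 1·4 = 4 ≡ 4 = α_err ✓ (single-error assumption holds).
Step 4: error magnitude e = S_0/v_5 = S_0·∏_{j≠5}(α_5 − α_j) = 9·10 = 90 ≡ 2 (mod 11).
Step 5: correct position 5: c_5 = r_5 − e = 8 − 2 ≡ 6 (mod 11). Hence c = [8, 9, 7, 4, 6].
  Check: interpolating c through the α_i gives m(x) = 2 + 1·x (degree < 2) with m(α_i) = c_i for every i, so c is indeed a codeword.
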